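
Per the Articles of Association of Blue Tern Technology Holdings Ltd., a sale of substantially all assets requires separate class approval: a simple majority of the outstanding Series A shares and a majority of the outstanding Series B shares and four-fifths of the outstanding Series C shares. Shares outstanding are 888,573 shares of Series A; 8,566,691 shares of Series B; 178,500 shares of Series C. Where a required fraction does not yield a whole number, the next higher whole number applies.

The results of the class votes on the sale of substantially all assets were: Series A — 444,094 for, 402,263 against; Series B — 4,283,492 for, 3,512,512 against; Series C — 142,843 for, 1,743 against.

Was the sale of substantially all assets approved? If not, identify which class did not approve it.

Series A: a majority of 888573 is 444287; 444,287 required, 444,094 in favor — not approved.
Series B: a majority of 8566691 is 4283346; 4,283,346 required, 4,283,492 in favor — approved.
Series C: 4/5 of 178500 = 142800; 142,800 required, 142,843 in favor — approved.

Not approved — the Series A shares did not give the required vote.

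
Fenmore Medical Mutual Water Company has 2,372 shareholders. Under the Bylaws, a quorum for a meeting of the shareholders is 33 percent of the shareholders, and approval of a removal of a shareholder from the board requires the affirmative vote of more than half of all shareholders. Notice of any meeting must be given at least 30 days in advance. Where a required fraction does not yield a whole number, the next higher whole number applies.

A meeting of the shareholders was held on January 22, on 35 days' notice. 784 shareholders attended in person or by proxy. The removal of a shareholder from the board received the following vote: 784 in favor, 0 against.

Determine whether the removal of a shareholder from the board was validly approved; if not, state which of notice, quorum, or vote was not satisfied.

Notice: 35 days given; 30 required. Satisfied.
Quorum: 33% of 2,372 = 782.76, rounded up to 783; 784 present. Satisfied.
Vote: requires a majority of all shareholders (2,372); a majority of 2372 is 1187, so 1,187 needed; 784 in favor. Not satisfied.

Invalid — vote requirement not satisfied.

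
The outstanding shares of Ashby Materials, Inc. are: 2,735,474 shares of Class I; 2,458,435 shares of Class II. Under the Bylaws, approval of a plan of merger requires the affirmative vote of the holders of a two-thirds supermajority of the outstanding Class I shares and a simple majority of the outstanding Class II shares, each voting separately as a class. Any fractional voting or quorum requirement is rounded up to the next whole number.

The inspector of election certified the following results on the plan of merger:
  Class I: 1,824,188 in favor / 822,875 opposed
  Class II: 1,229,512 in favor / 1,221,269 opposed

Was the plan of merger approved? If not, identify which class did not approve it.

Class I: 2/3 of 2735474 = 1823649.33, rounded up to 1823650; 1,823,650 required, 1,824,188 in favor — approved.
Class II: a majority of 2458435 is 1229218; 1,229,218 required, 1,229,512 in favor — approved.

Approved — every class gave the required vote.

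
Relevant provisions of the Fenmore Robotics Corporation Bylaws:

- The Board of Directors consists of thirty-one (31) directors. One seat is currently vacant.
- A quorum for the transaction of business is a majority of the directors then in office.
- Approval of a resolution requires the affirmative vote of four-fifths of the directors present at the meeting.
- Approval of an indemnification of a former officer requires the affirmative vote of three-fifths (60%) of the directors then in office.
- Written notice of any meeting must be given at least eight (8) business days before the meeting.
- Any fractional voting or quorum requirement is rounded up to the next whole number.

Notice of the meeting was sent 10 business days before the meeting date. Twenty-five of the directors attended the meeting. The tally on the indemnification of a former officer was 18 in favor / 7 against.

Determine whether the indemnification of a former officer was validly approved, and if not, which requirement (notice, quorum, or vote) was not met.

Valid — all requirements satisfied.

Notice: 10 business days given; 8 required (10 ≥ 8). Satisfied.
Quorum: 25 present; quorum is 16. Satisfied.
Vote: the indemnification of a former officer requires three-fifths of the directors then in office (30). 3/5 of 30 = 18, so 18 affirmative votes are needed; 18 voted in favor. Satisfied.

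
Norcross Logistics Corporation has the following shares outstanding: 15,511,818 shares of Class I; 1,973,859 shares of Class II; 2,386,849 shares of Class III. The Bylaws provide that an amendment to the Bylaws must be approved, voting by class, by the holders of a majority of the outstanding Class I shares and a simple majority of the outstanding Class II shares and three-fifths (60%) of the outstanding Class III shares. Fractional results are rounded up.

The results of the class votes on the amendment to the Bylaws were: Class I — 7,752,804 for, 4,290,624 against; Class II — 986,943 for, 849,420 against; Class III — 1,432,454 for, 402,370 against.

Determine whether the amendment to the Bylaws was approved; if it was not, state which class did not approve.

Class I: a majority of 15511818 is 7755910; 7,755,910 required, 7,752,804 in favor — not approved.
Class II: a majority of 1973859 is 986930; 986,930 required, 986,943 in favor — approved.
Class III: 3/5 of 2386849 = 1432109.40, rounded up to 1432110; 1,432,110 required, 1,432,454 in favor — approved.

Not approved — the Class I shares did not give the required vote.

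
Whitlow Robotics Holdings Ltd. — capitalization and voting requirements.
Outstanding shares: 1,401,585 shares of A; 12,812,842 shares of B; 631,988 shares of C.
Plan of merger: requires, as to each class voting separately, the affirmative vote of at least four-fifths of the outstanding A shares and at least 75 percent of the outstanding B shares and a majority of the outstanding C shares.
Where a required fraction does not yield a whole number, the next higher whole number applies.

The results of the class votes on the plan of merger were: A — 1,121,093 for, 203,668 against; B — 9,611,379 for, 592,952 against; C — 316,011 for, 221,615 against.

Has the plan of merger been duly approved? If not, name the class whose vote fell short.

A: 4/5 of 1401585 = 1121268; 1,121,268 required, 1,121,093 in favor — not approved.
B: 3/4 of 12812842 = 9609631.50, rounded up to 9609632; 9,609,632 required, 9,611,379 in favor — approved.
C: a majority of 631988 is 315995; 315,995 required, 316,011 in favor — approved.

Not approved — the A shares did not give the required vote.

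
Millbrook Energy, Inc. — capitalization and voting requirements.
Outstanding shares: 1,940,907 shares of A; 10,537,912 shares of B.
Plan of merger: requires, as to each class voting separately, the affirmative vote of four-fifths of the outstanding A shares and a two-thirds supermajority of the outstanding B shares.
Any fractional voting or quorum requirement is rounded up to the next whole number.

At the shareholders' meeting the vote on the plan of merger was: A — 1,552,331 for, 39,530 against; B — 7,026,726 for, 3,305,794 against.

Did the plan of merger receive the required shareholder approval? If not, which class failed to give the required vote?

Not approved — the A shares did not give the required vote.

A: 4/5 of 1940907 = 1552725.60, rounded up to 1552726; 1,552,726 required, 1,552,331 in favor — not approved.
B: 2/3 of 10537912 = 7025274.67, rounded up to 7025275; 7,025,275 required, 7,026,726 in favor — approved.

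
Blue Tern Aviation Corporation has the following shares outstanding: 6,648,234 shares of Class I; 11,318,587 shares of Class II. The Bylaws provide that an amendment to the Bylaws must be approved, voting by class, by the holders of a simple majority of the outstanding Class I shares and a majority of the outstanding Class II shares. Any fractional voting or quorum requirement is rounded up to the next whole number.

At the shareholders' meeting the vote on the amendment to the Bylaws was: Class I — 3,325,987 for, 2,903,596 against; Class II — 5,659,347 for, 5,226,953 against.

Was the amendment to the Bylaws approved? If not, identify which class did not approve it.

Approved — every class gave the required vote.

Class I: a majority of 6648234 is 3324118; 3,324,118 required, 3,325,987 in favor — approved.
Class II: a majority of 11318587 is 5659294; 5,659,294 required, 5,659,347 in favor — approved.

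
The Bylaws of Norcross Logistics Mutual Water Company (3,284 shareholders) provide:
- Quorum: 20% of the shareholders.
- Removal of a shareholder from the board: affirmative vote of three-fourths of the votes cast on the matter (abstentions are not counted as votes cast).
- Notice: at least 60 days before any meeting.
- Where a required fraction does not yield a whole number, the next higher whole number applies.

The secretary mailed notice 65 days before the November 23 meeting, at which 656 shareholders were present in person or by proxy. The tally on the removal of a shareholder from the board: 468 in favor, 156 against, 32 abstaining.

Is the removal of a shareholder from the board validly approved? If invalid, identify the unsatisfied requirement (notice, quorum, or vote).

Notice: 65 days given; 60 required. Satisfied.
Quorum: 20% of 3,284 = 656.80, rounded up to 657; 656 present. Not satisfied.
Vote: requires three-fourths of the votes cast (656 − 32 abstaining = 624); 3/4 of 624 = 468, so 468 needed; 468 in favor. Satisfied.

Invalid — quorum requirement not satisfied.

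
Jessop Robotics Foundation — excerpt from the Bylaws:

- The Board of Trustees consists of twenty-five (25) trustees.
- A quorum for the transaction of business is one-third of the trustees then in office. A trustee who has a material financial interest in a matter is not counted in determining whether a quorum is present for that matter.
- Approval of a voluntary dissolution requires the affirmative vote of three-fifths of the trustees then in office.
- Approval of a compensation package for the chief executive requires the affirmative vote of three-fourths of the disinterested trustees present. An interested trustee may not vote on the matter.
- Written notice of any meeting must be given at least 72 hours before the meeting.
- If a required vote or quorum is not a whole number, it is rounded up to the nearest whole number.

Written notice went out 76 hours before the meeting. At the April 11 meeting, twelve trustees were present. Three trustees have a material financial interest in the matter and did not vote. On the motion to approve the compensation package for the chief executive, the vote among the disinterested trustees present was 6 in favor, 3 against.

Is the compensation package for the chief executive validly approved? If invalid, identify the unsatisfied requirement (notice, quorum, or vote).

Invalid — vote requirement not satisfied.

Notice: 76 hours given; 72 required (76 ≥ 72). Satisfied.
Quorum: 12 present, but the 3 interested trustees do not count, leaving 9. Quorum is 9. Satisfied.
Vote: the compensation package for the chief executive requires three-fourths of the disinterested trustees present (12 − 3 = 9). 3/4 of 9 = 6.75, rounded up to 7, so 7 affirmative votes are needed; 6 voted in favor. Not satisfied.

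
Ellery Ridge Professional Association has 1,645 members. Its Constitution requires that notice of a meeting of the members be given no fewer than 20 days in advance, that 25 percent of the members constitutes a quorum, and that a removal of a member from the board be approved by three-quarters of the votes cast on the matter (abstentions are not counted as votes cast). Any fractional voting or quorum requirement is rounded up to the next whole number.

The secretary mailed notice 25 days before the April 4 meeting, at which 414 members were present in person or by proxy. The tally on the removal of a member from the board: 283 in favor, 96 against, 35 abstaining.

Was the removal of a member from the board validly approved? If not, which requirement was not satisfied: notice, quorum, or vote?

Notice: 25 days given; 20 required. Satisfied.
Quorum: 25% of 1,645 = 411.25, rounded up to 412; 414 present. Satisfied.
Vote: requires three-fourths of the votes cast (414 − 35 abstaining = 379); 3/4 of 379 = 284.25, rounded up to 285, so 285 needed; 283 in favor. Not satisfied.

Invalid — vote requirement not satisfied.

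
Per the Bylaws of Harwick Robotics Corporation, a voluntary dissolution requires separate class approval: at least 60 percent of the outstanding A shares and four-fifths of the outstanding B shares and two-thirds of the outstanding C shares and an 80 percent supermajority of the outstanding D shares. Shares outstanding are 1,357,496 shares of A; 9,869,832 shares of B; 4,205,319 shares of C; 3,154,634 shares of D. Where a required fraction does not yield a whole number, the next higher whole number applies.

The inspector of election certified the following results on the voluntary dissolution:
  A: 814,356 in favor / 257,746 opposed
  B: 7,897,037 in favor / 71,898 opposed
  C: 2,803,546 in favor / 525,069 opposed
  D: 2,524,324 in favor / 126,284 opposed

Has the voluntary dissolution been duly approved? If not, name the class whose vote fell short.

A: 3/5 of 1357496 = 814497.60, rounded up to 814498; 814,498 required, 814,356 in favor — not approved.
B: 4/5 of 9869832 = 7895865.60, rounded up to 7895866; 7,895,866 required, 7,897,037 in favor — approved.
C: 2/3 of 4205319 = 2803546; 2,803,546 required, 2,803,546 in favor — approved.
D: 4/5 of 3154634 = 2523707.20, rounded up to 2523708; 2,523,708 required, 2,524,324 in favor — approved.

Not approved — the A shares did not give the required vote.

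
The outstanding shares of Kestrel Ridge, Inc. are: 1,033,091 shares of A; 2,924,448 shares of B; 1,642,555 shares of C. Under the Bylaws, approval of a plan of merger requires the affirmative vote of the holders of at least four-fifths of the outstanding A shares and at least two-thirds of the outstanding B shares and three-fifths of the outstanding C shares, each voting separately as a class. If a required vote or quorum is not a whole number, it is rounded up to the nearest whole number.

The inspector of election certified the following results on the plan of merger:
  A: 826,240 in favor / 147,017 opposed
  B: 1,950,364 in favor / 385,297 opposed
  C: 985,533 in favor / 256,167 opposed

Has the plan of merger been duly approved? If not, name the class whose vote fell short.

A: 4/5 of 1033091 = 826472.80, rounded up to 826473; 826,473 required, 826,240 in favor — not approved.
B: 2/3 of 2924448 = 1949632; 1,949,632 required, 1,950,364 in favor — approved.
C: 3/5 of 1642555 = 985533; 985,533 required, 985,533 in favor — approved.

Not approved — the A shares did not give the required vote.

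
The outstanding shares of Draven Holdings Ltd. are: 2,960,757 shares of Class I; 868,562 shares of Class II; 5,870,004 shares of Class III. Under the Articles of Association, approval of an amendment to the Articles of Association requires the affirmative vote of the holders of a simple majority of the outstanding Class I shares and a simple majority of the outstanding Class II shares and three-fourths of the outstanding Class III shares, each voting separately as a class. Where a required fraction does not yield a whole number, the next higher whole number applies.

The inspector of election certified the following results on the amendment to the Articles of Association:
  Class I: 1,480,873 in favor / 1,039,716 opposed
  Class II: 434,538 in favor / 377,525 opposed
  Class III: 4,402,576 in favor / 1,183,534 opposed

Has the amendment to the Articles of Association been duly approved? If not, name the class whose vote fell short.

Class I: a majority of 2960757 is 1480379; 1,480,379 required, 1,480,873 in favor — approved.
Class II: a majority of 868562 is 434282; 434,282 required, 434,538 in favor — approved.
Class III: 3/4 of 5870004 = 4402503; 4,402,503 required, 4,402,576 in favor — approved.

Approved — every class gave the required vote.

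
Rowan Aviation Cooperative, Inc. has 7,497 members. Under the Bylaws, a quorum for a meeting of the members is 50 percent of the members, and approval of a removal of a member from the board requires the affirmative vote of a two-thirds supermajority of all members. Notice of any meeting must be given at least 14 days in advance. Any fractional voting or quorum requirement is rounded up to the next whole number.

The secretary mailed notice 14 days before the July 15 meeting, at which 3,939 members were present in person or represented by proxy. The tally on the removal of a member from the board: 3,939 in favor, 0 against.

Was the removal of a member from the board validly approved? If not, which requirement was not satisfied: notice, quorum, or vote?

Invalid — vote requirement not satisfied.

Notice: 14 days given; 14 required. Satisfied.
Quorum: 50% of 7,497 = 3,748.50, rounded up to 3,749; 3,939 present. Satisfied.
Vote: requires two-thirds of all members (7,497); 2/3 of 7497 = 4998, so 4,998 needed; 3,939 in favor. Not satisfied.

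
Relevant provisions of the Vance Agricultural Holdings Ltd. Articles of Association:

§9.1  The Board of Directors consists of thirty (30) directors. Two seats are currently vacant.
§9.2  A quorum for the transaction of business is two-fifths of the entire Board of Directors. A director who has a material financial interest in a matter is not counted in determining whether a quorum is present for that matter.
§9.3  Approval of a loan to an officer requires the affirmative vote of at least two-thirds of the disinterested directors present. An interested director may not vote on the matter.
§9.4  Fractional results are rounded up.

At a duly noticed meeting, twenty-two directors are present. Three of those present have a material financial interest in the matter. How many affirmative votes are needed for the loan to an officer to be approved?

13

The loan to an officer requires two-thirds of the disinterested directors present (22 − 3 = 19).
2/3 of 19 = 12.67, rounded up to 13.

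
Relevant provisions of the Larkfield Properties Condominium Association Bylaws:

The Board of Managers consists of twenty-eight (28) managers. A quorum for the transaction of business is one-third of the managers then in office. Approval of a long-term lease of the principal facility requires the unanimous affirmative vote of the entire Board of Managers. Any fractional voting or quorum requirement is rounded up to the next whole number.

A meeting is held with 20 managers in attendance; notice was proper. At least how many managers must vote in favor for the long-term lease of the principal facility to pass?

28

The long-term lease of the principal facility requires the unanimous vote of the entire Board of Managers (28).
Unanimous means all 28.
(Only 20 can vote, so the long-term lease of the principal facility cannot pass at this meeting, but the required vote is still 28.)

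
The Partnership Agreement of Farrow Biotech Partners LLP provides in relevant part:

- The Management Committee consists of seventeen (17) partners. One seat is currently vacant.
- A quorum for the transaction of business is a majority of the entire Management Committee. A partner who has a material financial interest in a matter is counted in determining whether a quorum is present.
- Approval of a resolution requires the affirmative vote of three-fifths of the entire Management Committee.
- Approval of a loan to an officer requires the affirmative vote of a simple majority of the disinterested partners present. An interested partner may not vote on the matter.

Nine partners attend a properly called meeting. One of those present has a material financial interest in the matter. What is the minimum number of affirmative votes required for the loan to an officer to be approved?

5

The loan to an officer requires a majority of the disinterested partners present (9 − 1 = 8).
A majority of 8 is 5.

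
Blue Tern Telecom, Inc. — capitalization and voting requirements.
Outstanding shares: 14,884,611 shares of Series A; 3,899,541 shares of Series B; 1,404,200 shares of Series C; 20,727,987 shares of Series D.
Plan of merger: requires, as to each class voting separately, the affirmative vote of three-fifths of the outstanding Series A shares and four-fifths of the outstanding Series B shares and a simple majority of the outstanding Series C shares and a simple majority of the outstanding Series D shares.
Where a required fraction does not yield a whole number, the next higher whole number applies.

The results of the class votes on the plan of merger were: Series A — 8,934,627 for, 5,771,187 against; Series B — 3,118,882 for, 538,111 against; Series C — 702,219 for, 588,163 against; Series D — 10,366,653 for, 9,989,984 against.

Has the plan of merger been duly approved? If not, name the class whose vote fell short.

Not approved — the Series B shares did not give the required vote.

Series A: 3/5 of 14884611 = 8930766.60, rounded up to 8930767; 8,930,767 required, 8,934,627 in favor — approved.
Series B: 4/5 of 3899541 = 3119632.80, rounded up to 3119633; 3,119,633 required, 3,118,882 in favor — not approved.
Series C: a majority of 1404200 is 702101; 702,101 required, 702,219 in favor — approved.
Series D: a majority of 20727987 is 10363994; 10,363,994 required, 10,366,653 in favor — approved.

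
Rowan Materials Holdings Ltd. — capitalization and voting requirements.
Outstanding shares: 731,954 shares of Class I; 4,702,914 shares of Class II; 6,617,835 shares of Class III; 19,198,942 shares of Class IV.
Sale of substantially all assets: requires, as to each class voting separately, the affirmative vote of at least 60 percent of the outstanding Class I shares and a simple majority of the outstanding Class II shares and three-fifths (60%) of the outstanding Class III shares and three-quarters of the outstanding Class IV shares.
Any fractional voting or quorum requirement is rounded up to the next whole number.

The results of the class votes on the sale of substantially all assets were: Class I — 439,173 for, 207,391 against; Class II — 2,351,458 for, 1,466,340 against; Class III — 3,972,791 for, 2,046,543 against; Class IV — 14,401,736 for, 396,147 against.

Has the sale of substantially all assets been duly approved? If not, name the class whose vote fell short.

Class I: 3/5 of 731954 = 439172.40, rounded up to 439173; 439,173 required, 439,173 in favor — approved.
Class II: a majority of 4702914 is 2351458; 2,351,458 required, 2,351,458 in favor — approved.
Class III: 3/5 of 6617835 = 3970701; 3,970,701 required, 3,972,791 in favor — approved.
Class IV: 3/4 of 19198942 = 14399206.50, rounded up to 14399207; 14,399,207 required, 14,401,736 in favor — approved.

Approved — every class gave the required vote.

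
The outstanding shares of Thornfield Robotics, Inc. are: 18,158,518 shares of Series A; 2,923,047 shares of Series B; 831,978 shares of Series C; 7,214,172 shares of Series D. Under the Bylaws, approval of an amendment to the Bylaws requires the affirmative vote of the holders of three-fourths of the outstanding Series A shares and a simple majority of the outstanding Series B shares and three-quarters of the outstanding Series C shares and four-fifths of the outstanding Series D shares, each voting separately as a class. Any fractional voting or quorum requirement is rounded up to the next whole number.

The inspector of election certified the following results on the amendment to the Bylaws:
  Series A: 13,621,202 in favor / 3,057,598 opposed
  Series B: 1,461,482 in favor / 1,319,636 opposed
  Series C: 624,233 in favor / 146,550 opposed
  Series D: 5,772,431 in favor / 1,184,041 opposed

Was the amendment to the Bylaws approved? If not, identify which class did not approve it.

Not approved — the Series B shares did not give the required vote.

Series A: 3/4 of 18158518 = 13618888.50, rounded up to 13618889; 13,618,889 required, 13,621,202 in favor — approved.
Series B: a majority of 2923047 is 1461524; 1,461,524 required, 1,461,482 in favor — not approved.
Series C: 3/4 of 831978 = 623983.50, rounded up to 623984; 623,984 required, 624,233 in favor — approved.
Series D: 4/5 of 7214172 = 5771337.60, rounded up to 5771338; 5,771,338 required, 5,772,431 in favor — approved.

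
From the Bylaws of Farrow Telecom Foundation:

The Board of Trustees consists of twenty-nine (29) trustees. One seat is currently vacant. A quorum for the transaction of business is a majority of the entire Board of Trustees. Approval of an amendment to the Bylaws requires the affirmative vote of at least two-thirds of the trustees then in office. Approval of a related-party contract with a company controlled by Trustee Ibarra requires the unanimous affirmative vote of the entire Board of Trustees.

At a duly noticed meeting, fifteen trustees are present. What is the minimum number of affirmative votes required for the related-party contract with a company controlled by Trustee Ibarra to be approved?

The related-party contract with a company controlled by Trustee Ibarra requires the unanimous vote of the entire Board of Trustees (29).
Unanimous means all 29.
(Only 15 can vote, so the related-party contract with a company controlled by Trustee Ibarra cannot pass at this meeting, but the required vote is still 29.)

29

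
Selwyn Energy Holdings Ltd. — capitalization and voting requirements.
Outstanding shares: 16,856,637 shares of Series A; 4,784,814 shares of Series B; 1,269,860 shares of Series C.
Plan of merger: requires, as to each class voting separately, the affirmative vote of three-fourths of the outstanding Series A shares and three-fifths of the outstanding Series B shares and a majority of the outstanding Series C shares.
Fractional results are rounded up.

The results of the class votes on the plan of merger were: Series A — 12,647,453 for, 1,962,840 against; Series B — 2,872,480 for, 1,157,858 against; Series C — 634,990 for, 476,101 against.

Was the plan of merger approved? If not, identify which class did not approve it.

Series A: 3/4 of 16856637 = 12642477.75, rounded up to 12642478; 12,642,478 required, 12,647,453 in favor — approved.
Series B: 3/5 of 4784814 = 2870888.40, rounded up to 2870889; 2,870,889 required, 2,872,480 in favor — approved.
Series C: a majority of 1269860 is 634931; 634,931 required, 634,990 in favor — approved.

Approved — every class gave the required vote.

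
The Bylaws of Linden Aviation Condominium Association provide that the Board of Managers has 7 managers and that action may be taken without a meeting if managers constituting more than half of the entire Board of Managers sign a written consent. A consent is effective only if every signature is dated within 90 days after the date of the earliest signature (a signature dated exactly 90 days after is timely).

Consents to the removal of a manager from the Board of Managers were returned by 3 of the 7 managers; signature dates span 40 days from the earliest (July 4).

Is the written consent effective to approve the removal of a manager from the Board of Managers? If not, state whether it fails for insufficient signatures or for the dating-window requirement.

Signatures required: more than half of 7 — a majority of 7 is 4, so 4 needed; 3 signed. Insufficient.
Dating window: the latest signature is 40 days after the earliest; the limit is 90 days. Within the window.

Not effective — insufficient signatures.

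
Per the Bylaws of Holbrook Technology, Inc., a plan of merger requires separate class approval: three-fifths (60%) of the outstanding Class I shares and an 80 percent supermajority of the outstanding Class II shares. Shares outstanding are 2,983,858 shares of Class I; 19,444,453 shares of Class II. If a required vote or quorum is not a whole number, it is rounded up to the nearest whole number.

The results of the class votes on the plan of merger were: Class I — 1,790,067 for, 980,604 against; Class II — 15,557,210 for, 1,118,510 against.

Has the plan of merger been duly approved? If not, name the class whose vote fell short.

Not approved — the Class I shares did not give the required vote.

Class I: 3/5 of 2983858 = 1790314.80, rounded up to 1790315; 1,790,315 required, 1,790,067 in favor — not approved.
Class II: 4/5 of 19444453 = 15555562.40, rounded up to 15555563; 15,555,563 required, 15,557,210 in favor — approved.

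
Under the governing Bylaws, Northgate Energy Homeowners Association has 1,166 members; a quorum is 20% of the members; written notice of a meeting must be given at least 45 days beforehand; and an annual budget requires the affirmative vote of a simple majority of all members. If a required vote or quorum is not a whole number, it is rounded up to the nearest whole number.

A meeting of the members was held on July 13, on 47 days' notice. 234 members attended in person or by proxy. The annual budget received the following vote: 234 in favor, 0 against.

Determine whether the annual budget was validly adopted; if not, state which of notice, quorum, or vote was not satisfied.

Notice: 47 days given; 45 required. Satisfied.
Quorum: 20% of 1,166 = 233.20, rounded up to 234; 234 present. Satisfied.
Vote: requires a majority of all members (1,166); a majority of 1166 is 584, so 584 needed; 234 in favor. Not satisfied.

Invalid — vote requirement not satisfied.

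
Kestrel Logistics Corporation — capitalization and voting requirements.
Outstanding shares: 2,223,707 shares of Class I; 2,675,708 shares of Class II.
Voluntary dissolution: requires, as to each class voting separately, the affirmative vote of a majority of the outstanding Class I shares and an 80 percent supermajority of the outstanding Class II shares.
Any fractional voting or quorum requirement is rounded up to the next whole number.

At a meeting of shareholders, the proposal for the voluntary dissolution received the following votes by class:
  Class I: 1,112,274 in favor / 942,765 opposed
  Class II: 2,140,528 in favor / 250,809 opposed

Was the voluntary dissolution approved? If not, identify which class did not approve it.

Class I: a majority of 2223707 is 1111854; 1,111,854 required, 1,112,274 in favor — approved.
Class II: 4/5 of 2675708 = 2140566.40, rounded up to 2140567; 2,140,567 required, 2,140,528 in favor — not approved.

Not approved — the Class II shares did not give the required vote.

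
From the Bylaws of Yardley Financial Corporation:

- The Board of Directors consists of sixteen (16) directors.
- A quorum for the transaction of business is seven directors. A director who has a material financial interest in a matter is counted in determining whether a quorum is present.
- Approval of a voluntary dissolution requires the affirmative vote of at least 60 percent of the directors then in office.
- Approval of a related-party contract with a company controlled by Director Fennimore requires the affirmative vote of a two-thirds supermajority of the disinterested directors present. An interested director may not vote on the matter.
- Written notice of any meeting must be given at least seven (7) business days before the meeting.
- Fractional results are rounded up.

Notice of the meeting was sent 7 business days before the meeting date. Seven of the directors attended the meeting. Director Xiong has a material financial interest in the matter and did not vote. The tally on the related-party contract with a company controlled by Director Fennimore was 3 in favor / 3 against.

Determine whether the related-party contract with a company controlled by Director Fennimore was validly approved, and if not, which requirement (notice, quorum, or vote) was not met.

Notice: 7 business days given; 7 required (7 ≥ 7). Satisfied.
Quorum: 7 present (interested directors count toward quorum); quorum is 7. Satisfied.
Vote: the related-party contract with a company controlled by Director Fennimore requires two-thirds of the disinterested directors present (7 − 1 = 6). 2/3 of 6 = 4, so 4 affirmative votes are needed; 3 voted in favor. Not satisfied.

Invalid — vote requirement not satisfied.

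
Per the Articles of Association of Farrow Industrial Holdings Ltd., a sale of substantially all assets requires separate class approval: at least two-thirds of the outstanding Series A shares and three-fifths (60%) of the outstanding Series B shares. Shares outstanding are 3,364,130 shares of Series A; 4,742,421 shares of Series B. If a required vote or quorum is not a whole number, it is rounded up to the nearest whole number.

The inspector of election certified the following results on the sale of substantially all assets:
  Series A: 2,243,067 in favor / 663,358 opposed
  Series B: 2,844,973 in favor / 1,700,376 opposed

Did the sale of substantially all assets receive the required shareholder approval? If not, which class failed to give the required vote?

Series A: 2/3 of 3364130 = 2242753.33, rounded up to 2242754; 2,242,754 required, 2,243,067 in favor — approved.
Series B: 3/5 of 4742421 = 2845452.60, rounded up to 2845453; 2,845,453 required, 2,844,973 in favor — not approved.

Not approved — the Series B shares did not give the required vote.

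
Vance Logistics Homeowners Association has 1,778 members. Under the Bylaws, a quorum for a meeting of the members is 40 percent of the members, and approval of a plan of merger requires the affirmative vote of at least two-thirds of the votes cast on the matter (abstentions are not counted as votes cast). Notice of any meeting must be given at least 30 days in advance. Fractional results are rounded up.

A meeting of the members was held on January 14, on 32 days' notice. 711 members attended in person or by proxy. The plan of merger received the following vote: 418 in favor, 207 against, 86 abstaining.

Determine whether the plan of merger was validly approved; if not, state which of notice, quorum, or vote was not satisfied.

Notice: 32 days given; 30 required. Satisfied.
Quorum: 40% of 1,778 = 711.20, rounded up to 712; 711 present. Not satisfied.
Vote: requires two-thirds of the votes cast (711 − 86 abstaining = 625); 2/3 of 625 = 416.67, rounded up to 417, so 417 needed; 418 in favor. Satisfied.

Invalid — quorum requirement not satisfied.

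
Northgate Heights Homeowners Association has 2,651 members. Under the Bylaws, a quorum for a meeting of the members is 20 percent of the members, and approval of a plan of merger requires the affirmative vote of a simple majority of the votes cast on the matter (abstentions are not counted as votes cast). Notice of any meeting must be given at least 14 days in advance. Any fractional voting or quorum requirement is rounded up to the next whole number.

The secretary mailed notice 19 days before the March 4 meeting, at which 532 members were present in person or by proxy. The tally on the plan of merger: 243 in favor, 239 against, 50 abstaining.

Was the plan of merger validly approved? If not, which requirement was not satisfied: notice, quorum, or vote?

Notice: 19 days given; 14 required. Satisfied.
Quorum: 20% of 2,651 = 530.20, rounded up to 531; 532 present. Satisfied.
Vote: requires a majority of the votes cast (532 − 50 abstaining = 482); a majority of 482 is 242, so 242 needed; 243 in favor. Satisfied.

Valid — all requirements satisfied.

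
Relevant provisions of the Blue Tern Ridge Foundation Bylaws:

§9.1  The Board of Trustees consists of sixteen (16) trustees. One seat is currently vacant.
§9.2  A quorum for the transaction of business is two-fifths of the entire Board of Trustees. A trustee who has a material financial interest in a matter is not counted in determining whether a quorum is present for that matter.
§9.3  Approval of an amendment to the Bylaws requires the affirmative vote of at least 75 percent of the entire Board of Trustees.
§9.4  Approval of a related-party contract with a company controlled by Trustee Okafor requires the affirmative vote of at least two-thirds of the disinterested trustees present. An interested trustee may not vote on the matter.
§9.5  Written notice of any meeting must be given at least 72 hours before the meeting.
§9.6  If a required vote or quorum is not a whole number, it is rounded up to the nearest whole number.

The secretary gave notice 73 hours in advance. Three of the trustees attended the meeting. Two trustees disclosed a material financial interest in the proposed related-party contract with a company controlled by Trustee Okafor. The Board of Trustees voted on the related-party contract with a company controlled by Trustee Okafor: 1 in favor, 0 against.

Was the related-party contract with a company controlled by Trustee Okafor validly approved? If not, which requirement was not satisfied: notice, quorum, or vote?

Invalid — quorum requirement not satisfied.

Notice: 73 hours given; 72 required (73 ≥ 72). Satisfied.
Quorum: 3 present, but the 2 interested trustees do not count, leaving 1. Quorum is 7. Not satisfied.
Vote: the related-party contract with a company controlled by Trustee Okafor requires two-thirds of the disinterested trustees present (3 − 2 = 1). 2/3 of 1 = 0.67, rounded up to 1, so 1 affirmative vote is needed; 1 voted in favor. Satisfied. (Moot — without a quorum no business can be validly transacted.)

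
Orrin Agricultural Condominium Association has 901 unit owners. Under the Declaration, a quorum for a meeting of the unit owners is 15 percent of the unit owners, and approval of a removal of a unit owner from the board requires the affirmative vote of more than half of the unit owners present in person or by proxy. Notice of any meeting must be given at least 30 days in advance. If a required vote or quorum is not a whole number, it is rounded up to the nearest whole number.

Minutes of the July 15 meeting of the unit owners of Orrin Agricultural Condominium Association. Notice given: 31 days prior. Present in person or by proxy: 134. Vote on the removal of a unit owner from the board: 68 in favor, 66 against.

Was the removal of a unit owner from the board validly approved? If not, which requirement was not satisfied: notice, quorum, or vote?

Invalid — quorum requirement not satisfied.

Notice: 31 days given; 30 required. Satisfied.
Quorum: 15% of 901 = 135.15, rounded up to 136; 134 present. Not satisfied.
Vote: requires a majority of those present (134); a majority of 134 is 68, so 68 needed; 68 in favor. Satisfied.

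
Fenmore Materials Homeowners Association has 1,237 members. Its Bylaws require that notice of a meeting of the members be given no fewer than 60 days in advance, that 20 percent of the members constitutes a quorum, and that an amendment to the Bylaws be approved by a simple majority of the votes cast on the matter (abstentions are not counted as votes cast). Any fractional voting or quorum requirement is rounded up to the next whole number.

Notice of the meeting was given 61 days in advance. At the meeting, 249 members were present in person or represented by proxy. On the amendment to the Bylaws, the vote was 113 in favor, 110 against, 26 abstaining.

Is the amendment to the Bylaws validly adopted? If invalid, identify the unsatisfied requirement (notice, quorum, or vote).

Valid — all requirements satisfied.

Notice: 61 days given; 60 required. Satisfied.
Quorum: 20% of 1,237 = 247.40, rounded up to 248; 249 present. Satisfied.
Vote: requires a majority of the votes cast (249 − 26 abstaining = 223); a majority of 223 is 112, so 112 needed; 113 in favor. Satisfied.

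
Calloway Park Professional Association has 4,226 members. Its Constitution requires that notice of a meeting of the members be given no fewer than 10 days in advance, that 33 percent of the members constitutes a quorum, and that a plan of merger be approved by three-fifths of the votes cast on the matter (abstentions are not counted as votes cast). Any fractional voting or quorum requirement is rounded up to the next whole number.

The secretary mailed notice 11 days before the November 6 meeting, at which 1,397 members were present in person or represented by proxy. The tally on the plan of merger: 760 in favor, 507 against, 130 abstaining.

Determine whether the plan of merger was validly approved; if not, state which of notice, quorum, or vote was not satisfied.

Invalid — vote requirement not satisfied.

Notice: 11 days given; 10 required. Satisfied.
Quorum: 33% of 4,226 = 1,394.58, rounded up to 1,395; 1,397 present. Satisfied.
Vote: requires three-fifths of the votes cast (1,397 − 130 abstaining = 1,267); 3/5 of 1267 = 760.20, rounded up to 761, so 761 needed; 760 in favor. Not satisfied.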